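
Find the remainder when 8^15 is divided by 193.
24

Repeated squaring. Binary of 15 = 1111.
8^1 ≡ 8 (mod 193); 8^2 ≡ 64 (mod 193); 8^4 ≡ 43 (mod 193); 8^8 ≡ 112 (mod 193)
8^15 = 8^1 × 8^2 × 8^4 × 8^8 ≡ 24 (mod 193)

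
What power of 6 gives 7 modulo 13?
7

Baby-step giant-step with step n = ⌈√13⌉ = 4.
Baby steps 6^j mod 13 (j:value) for j=0..3: 0:1, 1:6, 2:10, 3:8.
Giant-step multiplier: 6^(-4) ≡ 6^(12-4) = 6^8 ≡ 3 (mod 13).
Giant steps γ_i = 7·3^i mod 13: γ_0=7, γ_1=8 (in table at j=3).
x = i·n + j = 1·4 + 3 = 7.
Check: 6^7 ≡ 7 (mod 13).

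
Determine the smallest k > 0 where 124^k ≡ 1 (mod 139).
69

139 is prime, so ord(124) divides φ(139) = 138.
Divisors of 138: 1, 2, 3, 6, 23, 46, 69, 138.
Repeated squaring: 124^1 ≡ 124, 124^2 ≡ 86, 124^4 ≡ 29, 124^8 ≡ 7, 124^16 ≡ 49, 124^32 ≡ 38, 124^64 ≡ 54, 124^128 ≡ 136 (mod 139).
Test 124^d mod 139 for each divisor d in increasing order:
124^1 ≡ 124
124^2 ≡ 86
124^3 = 124^2·124^1 ≡ 100
124^6 = 124^4·124^2 ≡ 131
124^23 = 124^16·124^4·124^2·124^1 ≡ 42
124^46 = 124^32·124^8·124^4·124^2 ≡ 96
124^69 = 124^64·124^4·124^1 ≡ 1  ← first divisor giving 1
The order is 69.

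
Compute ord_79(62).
13

79 is prime, so ord(62) divides φ(79) = 78.
Divisors of 78: 1, 2, 3, 6, 13, 26, 39, 78.
Repeated squaring: 62^1 ≡ 62, 62^2 ≡ 52, 62^4 ≡ 18, 62^8 ≡ 8, 62^16 ≡ 64, 62^32 ≡ 67, 62^64 ≡ 65 (mod 79).
Test 62^d mod 79 for each divisor d in increasing order:
62^1 ≡ 62
62^2 ≡ 52
62^3 = 62^2·62^1 ≡ 64
62^6 = 62^4·62^2 ≡ 67
62^13 = 62^8·62^4·62^1 ≡ 1  ← first divisor giving 1
The order is 13.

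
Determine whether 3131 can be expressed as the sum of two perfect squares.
Not possible

Factorization: 3131 = 31 × 101
By Fermat: n is sum of two squares iff every prime p ≡ 3 (mod 4) appears to even power.
Prime(s) ≡ 3 (mod 4) with odd exponent: [(31, 1)]
Therefore 3131 cannot be expressed as a² + b².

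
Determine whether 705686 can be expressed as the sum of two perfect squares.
Not possible

Factorization: 705686 = 2 × 23^3 × 29
By Fermat: n is sum of two squares iff every prime p ≡ 3 (mod 4) appears to even power.
Prime(s) ≡ 3 (mod 4) with odd exponent: [(23, 3)]
Therefore 705686 cannot be expressed as a² + b².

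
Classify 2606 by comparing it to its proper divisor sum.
deficient

Proper divisors of 2606: sum = 1 + 2 + 1303 = 1306
Since 1306 < 2606, 2606 is deficient.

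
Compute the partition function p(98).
150198136

p(n) counts ways to write n as a sum of positive integers (order ignored).
Euler's pentagonal recurrence: p(k) = p(k-1) + p(k-2) - p(k-5) - p(k-7) + p(k-12) + p(k-15) - ... (offsets j(3j∓1)/2, signs ++--, p(0)=1, p(<0)=0).
DP table for k = 0..97: p(0)=1, p(1)=1, p(2)=2, p(3)=3, p(4)=5, p(5)=7, p(6)=11, p(7)=15, p(8)=22, p(9)=30, p(10)=42, p(11)=56, p(12)=77, p(13)=101, p(14)=135, p(15)=176, p(16)=231, p(17)=297, p(18)=385, p(19)=490, p(20)=627, p(21)=792, p(22)=1002, p(23)=1255, p(24)=1575, p(25)=1958, p(26)=2436, p(27)=3010, p(28)=3718, p(29)=4565, p(30)=5604, p(31)=6842, p(32)=8349, p(33)=10143, p(34)=12310, p(35)=14883, p(36)=17977, p(37)=21637, p(38)=26015, p(39)=31185, p(40)=37338, p(41)=44583, p(42)=53174, p(43)=63261, p(44)=75175, p(45)=89134, p(46)=105558, p(47)=124754, p(48)=147273, p(49)=173525, p(50)=204226, p(51)=239943, p(52)=281589, p(53)=329931, p(54)=386155, p(55)=451276, p(56)=526823, p(57)=614154, p(58)=715220, p(59)=831820, p(60)=966467, p(61)=1121505, p(62)=1300156, p(63)=1505499, p(64)=1741630, p(65)=2012558, p(66)=2323520, p(67)=2679689, p(68)=3087735, p(69)=3554345, p(70)=4087968, p(71)=4697205, p(72)=5392783, p(73)=6185689, p(74)=7089500, p(75)=8118264, p(76)=9289091, p(77)=10619863, p(78)=12132164, p(79)=13848650, p(80)=15796476, p(81)=18004327, p(82)=20506255, p(83)=23338469, p(84)=26543660, p(85)=30167357, p(86)=34262962, p(87)=38887673, p(88)=44108109, p(89)=49995925, p(90)=56634173, p(91)=64112359, p(92)=72533807, p(93)=82010177, p(94)=92669720, p(95)=104651419, p(96)=118114304, p(97)=133230930.
Final step: p(98) = p(97) + p(96) - p(93) - p(91) + p(86) + p(83) - p(76) - p(72) + p(63) + p(58) - p(47) - p(41) + p(28) + p(21) - p(6)
= 133230930 + 118114304 - 82010177 - 64112359 + 34262962 + 23338469 - 9289091 - 5392783 + 1505499 + 715220 - 124754 - 44583 + 3718 + 792 - 11
= 150198136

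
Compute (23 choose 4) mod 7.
0

Using Lucas' theorem:
Write n=23 and k=4 in base 7:
n in base 7: [3, 2]
k in base 7: [0, 4]
C(23,4) mod 7 = ∏ C(n_i, k_i) mod 7
Digit binomials (mod 7): C(3,0) = 1; C(2,4) = 0 (k_i > n_i)
Product: 1 × 0 = 0 ≡ 0 (mod 7)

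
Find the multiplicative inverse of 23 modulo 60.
47

gcd(23, 60) = 1, so the inverse exists.
Extended Euclidean algorithm on (60, 23):
60 = 2 × 23 + 14  ⟹  14 = (1)·60 + (-2)·23
23 = 1 × 14 + 9  ⟹  9 = (-1)·60 + (3)·23
14 = 1 × 9 + 5  ⟹  5 = (2)·60 + (-5)·23
9 = 1 × 5 + 4  ⟹  4 = (-3)·60 + (8)·23
5 = 1 × 4 + 1  ⟹  1 = (5)·60 + (-13)·23
So (-13)·23 ≡ 1 (mod 60), i.e. 23^(-1) ≡ -13 ≡ 47 (mod 60).
Check: 23 × 47 = 1081 ≡ 1 (mod 60)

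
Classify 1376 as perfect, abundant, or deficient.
abundant

Proper divisors of 1376: sum = 1 + 2 + 4 + 8 + 16 + 32 + 43 + 86 + 172 + 344 + 688 = 1396
Since 1396 > 1376, 1376 is abundant.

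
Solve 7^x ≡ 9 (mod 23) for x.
4

Baby-step giant-step with step n = ⌈√23⌉ = 5.
Baby steps 7^j mod 23 (j:value) for j=0..4: 0:1, 1:7, 2:3, 3:21, 4:9.
h = 9 is already in the table at j=4, so x = 4.
Check: 7^4 ≡ 9 (mod 23).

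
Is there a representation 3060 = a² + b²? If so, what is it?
12² + 54² (a=12, b=54)

Factorization: 3060 = 2^2 × 3^2 × 5 × 17
By Fermat: n is sum of two squares iff every prime p ≡ 3 (mod 4) appears to even power.
All primes ≡ 3 (mod 4) appear to even power.
Search a = 0, 1, 2, … for 3060 - a² a perfect square: first hit at a = 12: 3060 - 144 = 2916 = 54².
3060 = 12² + 54² = 144 + 2916 ✓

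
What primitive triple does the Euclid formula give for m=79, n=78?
(157, 12324, 12325)

Euclid's formula: a = m² - n², b = 2mn, c = m² + n²
m = 79, n = 78
a = 79² - 78² = 6241 - 6084 = 157
b = 2 × 79 × 78 = 12324
c = 79² + 78² = 6241 + 6084 = 12325
Verification: 157² + 12324² = 24649 + 151880976 = 151905625 = 12325² ✓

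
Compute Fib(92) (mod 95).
39

Matrix identity: Q^n = [[F_(n+1), F_n], [F_n, F_(n-1)]] with Q = [[1,1],[1,0]].
n = 92 = 1011100₂. Square-and-multiply, entries mod 95:
Q^1 = [[1,1],[1,0]]
Q^2 = (Q^1)² = [[2,1],[1,1]]
Q^5 = (Q^2)²·Q = [[8,5],[5,3]]
Q^11 = (Q^5)²·Q = [[49,89],[89,55]]
Q^23 = (Q^11)²·Q = [[8,62],[62,41]]
Q^46 = (Q^23)² = [[13,93],[93,15]]
Q^92 = (Q^46)² = [[78,39],[39,39]]
F_92 mod 95 = Q^92[0][1] = 39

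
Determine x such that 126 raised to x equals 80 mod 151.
58

Baby-step giant-step with step n = ⌈√151⌉ = 13.
Baby steps 126^j mod 151 (j:value) for j=0..12: 0:1, 1:126, 2:21, 3:79, 4:139, 5:149, 6:50, 7:109, 8:144, 9:24, 10:4, 11:51, 12:84.
Giant-step multiplier: 126^(-13) ≡ 126^(150-13) = 126^137 ≡ 54 (mod 151).
Giant steps γ_i = 80·54^i mod 151: γ_0=80, γ_1=92, γ_2=136, γ_3=96, γ_4=50 (in table at j=6).
x = i·n + j = 4·13 + 6 = 58.
Check: 126^58 ≡ 80 (mod 151).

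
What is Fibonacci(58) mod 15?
4

Matrix identity: Q^n = [[F_(n+1), F_n], [F_n, F_(n-1)]] with Q = [[1,1],[1,0]].
n = 58 = 111010₂. Square-and-multiply, entries mod 15:
Q^1 = [[1,1],[1,0]]
Q^3 = (Q^1)²·Q = [[3,2],[2,1]]
Q^7 = (Q^3)²·Q = [[6,13],[13,8]]
Q^14 = (Q^7)² = [[10,2],[2,8]]
Q^29 = (Q^14)²·Q = [[5,14],[14,6]]
Q^58 = (Q^29)² = [[11,4],[4,7]]
F_58 mod 15 = Q^58[0][1] = 4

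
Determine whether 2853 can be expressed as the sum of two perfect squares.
33² + 42² (a=33, b=42)

Factorization: 2853 = 3^2 × 317
By Fermat: n is sum of two squares iff every prime p ≡ 3 (mod 4) appears to even power.
All primes ≡ 3 (mod 4) appear to even power.
Search a = 0, 1, 2, … for 2853 - a² a perfect square: first hit at a = 33: 2853 - 1089 = 1764 = 42².
2853 = 33² + 42² = 1089 + 1764 ✓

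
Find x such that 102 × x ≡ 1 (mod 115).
53

gcd(102, 115) = 1, so the inverse exists.
Extended Euclidean algorithm on (115, 102):
115 = 1 × 102 + 13  ⟹  13 = (1)·115 + (-1)·102
102 = 7 × 13 + 11  ⟹  11 = (-7)·115 + (8)·102
13 = 1 × 11 + 2  ⟹  2 = (8)·115 + (-9)·102
11 = 5 × 2 + 1  ⟹  1 = (-47)·115 + (53)·102
So (53)·102 ≡ 1 (mod 115), i.e. 102^(-1) ≡ 53 (mod 115).
Check: 102 × 53 = 5406 ≡ 1 (mod 115)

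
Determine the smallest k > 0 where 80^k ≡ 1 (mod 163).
162

163 is prime, so ord(80) divides φ(163) = 162.
Divisors of 162: 1, 2, 3, 6, 9, 18, 27, 54, 81, 162.
Repeated squaring: 80^1 ≡ 80, 80^2 ≡ 43, 80^4 ≡ 56, 80^8 ≡ 39, 80^16 ≡ 54, 80^32 ≡ 145, 80^64 ≡ 161, 80^128 ≡ 4 (mod 163).
Test 80^d mod 163 for each divisor d in increasing order:
80^1 ≡ 80
80^2 ≡ 43
80^3 = 80^2·80^1 ≡ 17
80^6 = 80^4·80^2 ≡ 126
80^9 = 80^8·80^1 ≡ 23
80^18 = 80^16·80^2 ≡ 40
80^27 = 80^16·80^8·80^2·80^1 ≡ 105
80^54 = 80^32·80^16·80^4·80^2 ≡ 104
80^81 = 80^64·80^16·80^1 ≡ 162
80^162 = 80^128·80^32·80^2 ≡ 1  ← first divisor giving 1
The order is 162.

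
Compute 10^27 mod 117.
64

Repeated squaring. Binary of 27 = 11011.
10^1 ≡ 10 (mod 117); 10^2 ≡ 100 (mod 117); 10^4 ≡ 55 (mod 117); 10^8 ≡ 100 (mod 117); 10^16 ≡ 55 (mod 117)
10^27 = 10^1 × 10^2 × 10^8 × 10^16 ≡ 64 (mod 117)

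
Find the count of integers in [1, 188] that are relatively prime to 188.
92

188 = 2^2 × 47
φ(n) = n × ∏(1 - 1/p) for each prime p dividing n
φ(188) = 188 × (1 - 1/2) × (1 - 1/47) = 92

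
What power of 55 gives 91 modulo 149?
3

Baby-step giant-step with step n = ⌈√149⌉ = 13.
Baby steps 55^j mod 149 (j:value) for j=0..12: 0:1, 1:55, 2:45, 3:91, 4:88, 5:72, 6:86, 7:111, 8:145, 9:78, 10:118, 11:83, 12:95.
h = 91 is already in the table at j=3, so x = 3.
Check: 55^3 ≡ 91 (mod 149).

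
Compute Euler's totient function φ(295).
232

295 = 5 × 59
φ(n) = n × ∏(1 - 1/p) for each prime p dividing n
φ(295) = 295 × (1 - 1/5) × (1 - 1/59) = 232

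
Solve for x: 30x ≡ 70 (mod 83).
x ≡ 30 (mod 83)

gcd(30, 83) = 1, which divides 70, so solutions exist.
Find 30^(-1) mod 83 by the extended Euclidean algorithm:
83 = 2 × 30 + 23  ⟹  23 = (1)·83 + (-2)·30
30 = 1 × 23 + 7  ⟹  7 = (-1)·83 + (3)·30
23 = 3 × 7 + 2  ⟹  2 = (4)·83 + (-11)·30
7 = 3 × 2 + 1  ⟹  1 = (-13)·83 + (36)·30
So (36)·30 ≡ 1 (mod 83), i.e. 30^(-1) ≡ 36 (mod 83).
x ≡ 36 × 70 = 2520 ≡ 30 (mod 83).
Check: 30 × 30 = 900 ≡ 70 (mod 83).
Unique solution: x ≡ 30 (mod 83)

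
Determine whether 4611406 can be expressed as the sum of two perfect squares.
Not possible

Factorization: 4611406 = 2 × 29 × 43^3
By Fermat: n is sum of two squares iff every prime p ≡ 3 (mod 4) appears to even power.
Prime(s) ≡ 3 (mod 4) with odd exponent: [(43, 3)]
Therefore 4611406 cannot be expressed as a² + b².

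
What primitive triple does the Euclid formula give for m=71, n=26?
(4365, 3692, 5717)

Euclid's formula: a = m² - n², b = 2mn, c = m² + n²
m = 71, n = 26
a = 71² - 26² = 5041 - 676 = 4365
b = 2 × 71 × 26 = 3692
c = 71² + 26² = 5041 + 676 = 5717
Verification: 4365² + 3692² = 19053225 + 13630864 = 32684089 = 5717² ✓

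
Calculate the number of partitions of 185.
1071823774337

p(n) counts ways to write n as a sum of positive integers (order ignored).
Euler's pentagonal recurrence: p(k) = p(k-1) + p(k-2) - p(k-5) - p(k-7) + p(k-12) + p(k-15) - ... (offsets j(3j∓1)/2, signs ++--, p(0)=1, p(<0)=0).
DP table for k = 0..184: p(0)=1, p(1)=1, p(2)=2, p(3)=3, p(4)=5, p(5)=7, p(6)=11, p(7)=15, p(8)=22, p(9)=30, p(10)=42, p(11)=56, p(12)=77, p(13)=101, p(14)=135, p(15)=176, p(16)=231, p(17)=297, p(18)=385, p(19)=490, p(20)=627, p(21)=792, p(22)=1002, p(23)=1255, p(24)=1575, p(25)=1958, p(26)=2436, p(27)=3010, p(28)=3718, p(29)=4565, p(30)=5604, p(31)=6842, p(32)=8349, p(33)=10143, p(34)=12310, p(35)=14883, p(36)=17977, p(37)=21637, p(38)=26015, p(39)=31185, p(40)=37338, p(41)=44583, p(42)=53174, p(43)=63261, p(44)=75175, p(45)=89134, p(46)=105558, p(47)=124754, p(48)=147273, p(49)=173525, p(50)=204226, p(51)=239943, p(52)=281589, p(53)=329931, p(54)=386155, p(55)=451276, p(56)=526823, p(57)=614154, p(58)=715220, p(59)=831820, p(60)=966467, p(61)=1121505, p(62)=1300156, p(63)=1505499, p(64)=1741630, p(65)=2012558, p(66)=2323520, p(67)=2679689, p(68)=3087735, p(69)=3554345, p(70)=4087968, p(71)=4697205, p(72)=5392783, p(73)=6185689, p(74)=7089500, p(75)=8118264, p(76)=9289091, p(77)=10619863, p(78)=12132164, p(79)=13848650, p(80)=15796476, p(81)=18004327, p(82)=20506255, p(83)=23338469, p(84)=26543660, p(85)=30167357, p(86)=34262962, p(87)=38887673, p(88)=44108109, p(89)=49995925, p(90)=56634173, p(91)=64112359, p(92)=72533807, p(93)=82010177, p(94)=92669720, p(95)=104651419, p(96)=118114304, p(97)=133230930, p(98)=150198136, p(99)=169229875, p(100)=190569292, p(101)=214481126, p(102)=241265379, p(103)=271248950, p(104)=304801365, p(105)=342325709, p(106)=384276336, p(107)=431149389, p(108)=483502844, p(109)=541946240, p(110)=607163746, p(111)=679903203, p(112)=761002156, p(113)=851376628, p(114)=952050665, p(115)=1064144451, p(116)=1188908248, p(117)=1327710076, p(118)=1482074143, p(119)=1653668665, p(120)=1844349560, p(121)=2056148051, p(122)=2291320912, p(123)=2552338241, p(124)=2841940500, p(125)=3163127352, p(126)=3519222692, p(127)=3913864295, p(128)=4351078600, p(129)=4835271870, p(130)=5371315400, p(131)=5964539504, p(132)=6620830889, p(133)=7346629512, p(134)=8149040695, p(135)=9035836076, p(136)=10015581680, p(137)=11097645016, p(138)=12292341831, p(139)=13610949895, p(140)=15065878135, p(141)=16670689208, p(142)=18440293320, p(143)=20390982757, p(144)=22540654445, p(145)=24908858009, p(146)=27517052599, p(147)=30388671978, p(148)=33549419497, p(149)=37027355200, p(150)=40853235313, p(151)=45060624582, p(152)=49686288421, p(153)=54770336324, p(154)=60356673280, p(155)=66493182097, p(156)=73232243759, p(157)=80630964769, p(158)=88751778802, p(159)=97662728555, p(160)=107438159466, p(161)=118159068427, p(162)=129913904637, p(163)=142798995930, p(164)=156919475295, p(165)=172389800255, p(166)=189334822579, p(167)=207890420102, p(168)=228204732751, p(169)=250438925115, p(170)=274768617130, p(171)=301384802048, p(172)=330495499613, p(173)=362326859895, p(174)=397125074750, p(175)=435157697830, p(176)=476715857290, p(177)=522115831195, p(178)=571701605655, p(179)=625846753120, p(180)=684957390936, p(181)=749474411781, p(182)=819876908323, p(183)=896684817527, p(184)=980462880430.
Final step: p(185) = p(184) + p(183) - p(180) - p(178) + p(173) + p(170) - p(163) - p(159) + p(150) + p(145) - p(134) - p(128) + p(115) + p(108) - p(93) - p(85) + p(68) + p(59) - p(40) - p(30) + p(9)
= 980462880430 + 896684817527 - 684957390936 - 571701605655 + 362326859895 + 274768617130 - 142798995930 - 97662728555 + 40853235313 + 24908858009 - 8149040695 - 4351078600 + 1064144451 + 483502844 - 82010177 - 30167357 + 3087735 + 831820 - 37338 - 5604 + 30
= 1071823774337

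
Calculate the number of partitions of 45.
89134

p(n) counts ways to write n as a sum of positive integers (order ignored).
Euler's pentagonal recurrence: p(k) = p(k-1) + p(k-2) - p(k-5) - p(k-7) + p(k-12) + p(k-15) - ... (offsets j(3j∓1)/2, signs ++--, p(0)=1, p(<0)=0).
DP table for k = 0..44: p(0)=1, p(1)=1, p(2)=2, p(3)=3, p(4)=5, p(5)=7, p(6)=11, p(7)=15, p(8)=22, p(9)=30, p(10)=42, p(11)=56, p(12)=77, p(13)=101, p(14)=135, p(15)=176, p(16)=231, p(17)=297, p(18)=385, p(19)=490, p(20)=627, p(21)=792, p(22)=1002, p(23)=1255, p(24)=1575, p(25)=1958, p(26)=2436, p(27)=3010, p(28)=3718, p(29)=4565, p(30)=5604, p(31)=6842, p(32)=8349, p(33)=10143, p(34)=12310, p(35)=14883, p(36)=17977, p(37)=21637, p(38)=26015, p(39)=31185, p(40)=37338, p(41)=44583, p(42)=53174, p(43)=63261, p(44)=75175.
Final step: p(45) = p(44) + p(43) - p(40) - p(38) + p(33) + p(30) - p(23) - p(19) + p(10) + p(5)
= 75175 + 63261 - 37338 - 26015 + 10143 + 5604 - 1255 - 490 + 42 + 7
= 89134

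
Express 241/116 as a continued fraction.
[2; 12, 1, 8]

Euclidean algorithm steps:
241 = 2 × 116 + 9
116 = 12 × 9 + 8
9 = 1 × 8 + 1
8 = 8 × 1 + 0
Continued fraction: [2; 12, 1, 8]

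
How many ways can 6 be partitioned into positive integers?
11

p(n) counts ways to write n as a sum of positive integers (order ignored).
Examples: 6; 5 + 1; 4 + 2; 4 + 1 + 1; 3 + 3; ... (11 total)
p(6) = 11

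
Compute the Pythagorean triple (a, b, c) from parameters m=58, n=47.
(1155, 5452, 5573)

Euclid's formula: a = m² - n², b = 2mn, c = m² + n²
m = 58, n = 47
a = 58² - 47² = 3364 - 2209 = 1155
b = 2 × 58 × 47 = 5452
c = 58² + 47² = 3364 + 2209 = 5573
Verification: 1155² + 5452² = 1334025 + 29724304 = 31058329 = 5573² ✓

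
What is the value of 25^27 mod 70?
15

Repeated squaring. Binary of 27 = 11011.
25^1 ≡ 25 (mod 70); 25^2 ≡ 65 (mod 70); 25^4 ≡ 25 (mod 70); 25^8 ≡ 65 (mod 70); 25^16 ≡ 25 (mod 70)
25^27 = 25^1 × 25^2 × 25^8 × 25^16 ≡ 15 (mod 70)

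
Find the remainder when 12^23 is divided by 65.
38

Repeated squaring. Binary of 23 = 10111.
12^1 ≡ 12 (mod 65); 12^2 ≡ 14 (mod 65); 12^4 ≡ 1 (mod 65); 12^8 ≡ 1 (mod 65); 12^16 ≡ 1 (mod 65)
12^23 = 12^1 × 12^2 × 12^4 × 12^16 ≡ 38 (mod 65)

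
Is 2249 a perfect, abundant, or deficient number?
deficient

Proper divisors of 2249: sum = 1 + 13 + 173 = 187
Since 187 < 2249, 2249 is deficient.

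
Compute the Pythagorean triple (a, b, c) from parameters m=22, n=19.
(123, 836, 845)

Euclid's formula: a = m² - n², b = 2mn, c = m² + n²
m = 22, n = 19
a = 22² - 19² = 484 - 361 = 123
b = 2 × 22 × 19 = 836
c = 22² + 19² = 484 + 361 = 845
Verification: 123² + 836² = 15129 + 698896 = 714025 = 845² ✓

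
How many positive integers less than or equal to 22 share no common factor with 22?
10

22 = 2 × 11
φ(n) = n × ∏(1 - 1/p) for each prime p dividing n
φ(22) = 22 × (1 - 1/2) × (1 - 1/11) = 10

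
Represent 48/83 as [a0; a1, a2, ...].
[0; 1, 1, 2, 1, 2, 4]

Euclidean algorithm steps:
48 = 0 × 83 + 48
83 = 1 × 48 + 35
48 = 1 × 35 + 13
35 = 2 × 13 + 9
13 = 1 × 9 + 4
9 = 2 × 4 + 1
4 = 4 × 1 + 0
Continued fraction: [0; 1, 1, 2, 1, 2, 4]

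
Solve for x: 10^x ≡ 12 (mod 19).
3

Baby-step giant-step with step n = ⌈√19⌉ = 5.
Baby steps 10^j mod 19 (j:value) for j=0..4: 0:1, 1:10, 2:5, 3:12, 4:6.
h = 12 is already in the table at j=3, so x = 3.
Check: 10^3 ≡ 12 (mod 19).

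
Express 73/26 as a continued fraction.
[2; 1, 4, 5]

Euclidean algorithm steps:
73 = 2 × 26 + 21
26 = 1 × 21 + 5
21 = 4 × 5 + 1
5 = 5 × 1 + 0
Continued fraction: [2; 1, 4, 5]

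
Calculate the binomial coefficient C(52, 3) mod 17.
0

Using Lucas' theorem:
Write n=52 and k=3 in base 17:
n in base 17: [3, 1]
k in base 17: [0, 3]
C(52,3) mod 17 = ∏ C(n_i, k_i) mod 17
Digit binomials (mod 17): C(3,0) = 1; C(1,3) = 0 (k_i > n_i)
Product: 1 × 0 = 0 ≡ 0 (mod 17)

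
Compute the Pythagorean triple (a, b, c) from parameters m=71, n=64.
(945, 9088, 9137)

Euclid's formula: a = m² - n², b = 2mn, c = m² + n²
m = 71, n = 64
a = 71² - 64² = 5041 - 4096 = 945
b = 2 × 71 × 64 = 9088
c = 71² + 64² = 5041 + 4096 = 9137
Verification: 945² + 9088² = 893025 + 82591744 = 83484769 = 9137² ✓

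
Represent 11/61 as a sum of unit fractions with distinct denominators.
1/6 + 1/74 + 1/6771

Greedy algorithm:
11/61: ceiling(61/11) = 6, use 1/6
5/366: ceiling(366/5) = 74, use 1/74
1/6771: ceiling(6771/1) = 6771, use 1/6771
Result: 11/61 = 1/6 + 1/74 + 1/6771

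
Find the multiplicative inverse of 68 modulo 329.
150

gcd(68, 329) = 1, so the inverse exists.
Extended Euclidean algorithm on (329, 68):
329 = 4 × 68 + 57  ⟹  57 = (1)·329 + (-4)·68
68 = 1 × 57 + 11  ⟹  11 = (-1)·329 + (5)·68
57 = 5 × 11 + 2  ⟹  2 = (6)·329 + (-29)·68
11 = 5 × 2 + 1  ⟹  1 = (-31)·329 + (150)·68
So (150)·68 ≡ 1 (mod 329), i.e. 68^(-1) ≡ 150 (mod 329).
Check: 68 × 150 = 10200 ≡ 1 (mod 329)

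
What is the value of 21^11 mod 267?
123

Repeated squaring. Binary of 11 = 1011.
21^1 ≡ 21 (mod 267); 21^2 ≡ 174 (mod 267); 21^4 ≡ 105 (mod 267); 21^8 ≡ 78 (mod 267)
21^11 = 21^1 × 21^2 × 21^8 ≡ 123 (mod 267)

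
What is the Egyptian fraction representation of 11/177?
1/17 + 1/301 + 1/905709

Greedy algorithm:
11/177: ceiling(177/11) = 17, use 1/17
10/3009: ceiling(3009/10) = 301, use 1/301
1/905709: ceiling(905709/1) = 905709, use 1/905709
Result: 11/177 = 1/17 + 1/301 + 1/905709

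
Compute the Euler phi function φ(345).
176

345 = 3 × 5 × 23
φ(n) = n × ∏(1 - 1/p) for each prime p dividing n
φ(345) = 345 × (1 - 1/3) × (1 - 1/5) × (1 - 1/23) = 176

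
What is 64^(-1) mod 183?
163

gcd(64, 183) = 1, so the inverse exists.
Extended Euclidean algorithm on (183, 64):
183 = 2 × 64 + 55  ⟹  55 = (1)·183 + (-2)·64
64 = 1 × 55 + 9  ⟹  9 = (-1)·183 + (3)·64
55 = 6 × 9 + 1  ⟹  1 = (7)·183 + (-20)·64
So (-20)·64 ≡ 1 (mod 183), i.e. 64^(-1) ≡ -20 ≡ 163 (mod 183).
Check: 64 × 163 = 10432 ≡ 1 (mod 183)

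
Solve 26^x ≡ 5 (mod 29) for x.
10

Baby-step giant-step with step n = ⌈√29⌉ = 6.
Baby steps 26^j mod 29 (j:value) for j=0..5: 0:1, 1:26, 2:9, 3:2, 4:23, 5:18.
Giant-step multiplier: 26^(-6) ≡ 26^(28-6) = 26^22 ≡ 22 (mod 29).
Giant steps γ_i = 5·22^i mod 29: γ_0=5, γ_1=23 (in table at j=4).
x = i·n + j = 1·6 + 4 = 10.
Check: 26^10 ≡ 5 (mod 29).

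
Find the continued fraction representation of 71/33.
[2; 6, 1, 1, 2]

Euclidean algorithm steps:
71 = 2 × 33 + 5
33 = 6 × 5 + 3
5 = 1 × 3 + 2
3 = 1 × 2 + 1
2 = 2 × 1 + 0
Continued fraction: [2; 6, 1, 1, 2]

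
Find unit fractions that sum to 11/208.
1/19 + 1/3952

Greedy algorithm:
11/208: ceiling(208/11) = 19, use 1/19
1/3952: ceiling(3952/1) = 3952, use 1/3952
Result: 11/208 = 1/19 + 1/3952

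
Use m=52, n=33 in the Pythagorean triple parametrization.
(1615, 3432, 3793)

Euclid's formula: a = m² - n², b = 2mn, c = m² + n²
m = 52, n = 33
a = 52² - 33² = 2704 - 1089 = 1615
b = 2 × 52 × 33 = 3432
c = 52² + 33² = 2704 + 1089 = 3793
Verification: 1615² + 3432² = 2608225 + 11778624 = 14386849 = 3793² ✓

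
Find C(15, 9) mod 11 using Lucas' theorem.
0

Using Lucas' theorem:
Write n=15 and k=9 in base 11:
n in base 11: [1, 4]
k in base 11: [0, 9]
C(15,9) mod 11 = ∏ C(n_i, k_i) mod 11
Digit binomials (mod 11): C(1,0) = 1; C(4,9) = 0 (k_i > n_i)
Product: 1 × 0 = 0 ≡ 0 (mod 11)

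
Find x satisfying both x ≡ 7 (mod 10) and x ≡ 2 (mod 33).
167

Using Chinese Remainder Theorem:
M = 10 × 33 = 330
M1 = 33, M2 = 10
y1 = 33^(-1) mod 10 = 7
y2 = 10^(-1) mod 33 = 10
x = (7×33×7 + 2×10×10) mod 330 = 167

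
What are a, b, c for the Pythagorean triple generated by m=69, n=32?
(3737, 4416, 5785)

Euclid's formula: a = m² - n², b = 2mn, c = m² + n²
m = 69, n = 32
a = 69² - 32² = 4761 - 1024 = 3737
b = 2 × 69 × 32 = 4416
c = 69² + 32² = 4761 + 1024 = 5785
Verification: 3737² + 4416² = 13965169 + 19501056 = 33466225 = 5785² ✓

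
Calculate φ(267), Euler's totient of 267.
176

267 = 3 × 89
φ(n) = n × ∏(1 - 1/p) for each prime p dividing n
φ(267) = 267 × (1 - 1/3) × (1 - 1/89) = 176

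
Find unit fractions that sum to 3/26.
1/9 + 1/234

Greedy algorithm:
3/26: ceiling(26/3) = 9, use 1/9
1/234: ceiling(234/1) = 234, use 1/234
Result: 3/26 = 1/9 + 1/234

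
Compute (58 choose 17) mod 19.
0

Using Lucas' theorem:
Write n=58 and k=17 in base 19:
n in base 19: [3, 1]
k in base 19: [0, 17]
C(58,17) mod 19 = ∏ C(n_i, k_i) mod 19
Digit binomials (mod 19): C(3,0) = 1; C(1,17) = 0 (k_i > n_i)
Product: 1 × 0 = 0 ≡ 0 (mod 19)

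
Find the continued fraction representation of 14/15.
[0; 1, 14]

Euclidean algorithm steps:
14 = 0 × 15 + 14
15 = 1 × 14 + 1
14 = 14 × 1 + 0
Continued fraction: [0; 1, 14]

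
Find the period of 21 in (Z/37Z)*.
18

37 is prime, so ord(21) divides φ(37) = 36.
Divisors of 36: 1, 2, 3, 4, 6, 9, 12, 18, 36.
Repeated squaring: 21^1 ≡ 21, 21^2 ≡ 34, 21^4 ≡ 9, 21^8 ≡ 7, 21^16 ≡ 12, 21^32 ≡ 33 (mod 37).
Test 21^d mod 37 for each divisor d in increasing order:
21^1 ≡ 21
21^2 ≡ 34
21^3 = 21^2·21^1 ≡ 11
21^4 ≡ 9
21^6 = 21^4·21^2 ≡ 10
21^9 = 21^8·21^1 ≡ 36
21^12 = 21^8·21^4 ≡ 26
21^18 = 21^16·21^2 ≡ 1  ← first divisor giving 1
The order is 18.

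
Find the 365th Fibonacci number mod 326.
239

Matrix identity: Q^n = [[F_(n+1), F_n], [F_n, F_(n-1)]] with Q = [[1,1],[1,0]].
n = 365 = 101101101₂. Square-and-multiply, entries mod 326:
Q^1 = [[1,1],[1,0]]
Q^2 = (Q^1)² = [[2,1],[1,1]]
Q^5 = (Q^2)²·Q = [[8,5],[5,3]]
Q^11 = (Q^5)²·Q = [[144,89],[89,55]]
Q^22 = (Q^11)² = [[295,107],[107,188]]
Q^45 = (Q^22)²·Q = [[195,22],[22,173]]
Q^91 = (Q^45)²·Q = [[313,41],[41,272]]
Q^182 = (Q^91)² = [[220,187],[187,33]]
Q^365 = (Q^182)²·Q = [[280,239],[239,41]]
F_365 mod 326 = Q^365[0][1] = 239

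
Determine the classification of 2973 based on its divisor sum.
deficient

Proper divisors of 2973: sum = 1 + 3 + 991 = 995
Since 995 < 2973, 2973 is deficient.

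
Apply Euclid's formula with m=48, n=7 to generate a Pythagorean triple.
(2255, 672, 2353)

Euclid's formula: a = m² - n², b = 2mn, c = m² + n²
m = 48, n = 7
a = 48² - 7² = 2304 - 49 = 2255
b = 2 × 48 × 7 = 672
c = 48² + 7² = 2304 + 49 = 2353
Verification: 2255² + 672² = 5085025 + 451584 = 5536609 = 2353² ✓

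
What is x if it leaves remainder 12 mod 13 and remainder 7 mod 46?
467

Using Chinese Remainder Theorem:
M = 13 × 46 = 598
M1 = 46, M2 = 13
y1 = 46^(-1) mod 13 = 2
y2 = 13^(-1) mod 46 = 39
x = (12×46×2 + 7×13×39) mod 598 = 467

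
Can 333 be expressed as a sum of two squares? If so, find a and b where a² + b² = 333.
3² + 18² (a=3, b=18)

Factorization: 333 = 3^2 × 37
By Fermat: n is sum of two squares iff every prime p ≡ 3 (mod 4) appears to even power.
All primes ≡ 3 (mod 4) appear to even power.
Search a = 0, 1, 2, … for 333 - a² a perfect square: first hit at a = 3: 333 - 9 = 324 = 18².
333 = 3² + 18² = 9 + 324 ✓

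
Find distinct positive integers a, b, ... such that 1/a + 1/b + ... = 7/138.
1/20 + 1/1380

Greedy algorithm:
7/138: ceiling(138/7) = 20, use 1/20
1/1380: ceiling(1380/1) = 1380, use 1/1380
Result: 7/138 = 1/20 + 1/1380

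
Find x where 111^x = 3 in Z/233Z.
129

Baby-step giant-step with step n = ⌈√233⌉ = 16.
Baby steps 111^j mod 233 (j:value) for j=0..15: 0:1, 1:111, 2:205, 3:154, 4:85, 5:115, 6:183, 7:42, 8:2, 9:222, 10:177, 11:75, 12:170, 13:230, 14:133, 15:84.
Giant-step multiplier: 111^(-16) ≡ 111^(232-16) = 111^216 ≡ 175 (mod 233).
Giant steps γ_i = 3·175^i mod 233: γ_0=3, γ_1=59, γ_2=73, γ_3=193, γ_4=223, γ_5=114, γ_6=145, γ_7=211, γ_8=111 (in table at j=1).
x = i·n + j = 8·16 + 1 = 129.
Check: 111^129 ≡ 3 (mod 233).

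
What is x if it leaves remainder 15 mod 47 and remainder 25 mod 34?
297

Using Chinese Remainder Theorem:
M = 47 × 34 = 1598
M1 = 34, M2 = 47
y1 = 34^(-1) mod 47 = 18
y2 = 47^(-1) mod 34 = 21
x = (15×34×18 + 25×47×21) mod 1598 = 297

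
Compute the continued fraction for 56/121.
[0; 2, 6, 4, 2]

Euclidean algorithm steps:
56 = 0 × 121 + 56
121 = 2 × 56 + 9
56 = 6 × 9 + 2
9 = 4 × 2 + 1
2 = 2 × 1 + 0
Continued fraction: [0; 2, 6, 4, 2]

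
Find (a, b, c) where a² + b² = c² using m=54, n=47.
(707, 5076, 5125)

Euclid's formula: a = m² - n², b = 2mn, c = m² + n²
m = 54, n = 47
a = 54² - 47² = 2916 - 2209 = 707
b = 2 × 54 × 47 = 5076
c = 54² + 47² = 2916 + 2209 = 5125
Verification: 707² + 5076² = 499849 + 25765776 = 26265625 = 5125² ✓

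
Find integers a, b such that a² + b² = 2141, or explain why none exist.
5² + 46² (a=5, b=46)

Factorization: 2141 = 2141
By Fermat: n is sum of two squares iff every prime p ≡ 3 (mod 4) appears to even power.
All primes ≡ 3 (mod 4) appear to even power.
Search a = 0, 1, 2, … for 2141 - a² a perfect square: first hit at a = 5: 2141 - 25 = 2116 = 46².
2141 = 5² + 46² = 25 + 2116 ✓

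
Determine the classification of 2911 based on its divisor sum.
deficient

Proper divisors of 2911: sum = 1 + 41 + 71 = 113
Since 113 < 2911, 2911 is deficient.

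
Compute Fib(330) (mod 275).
165

Matrix identity: Q^n = [[F_(n+1), F_n], [F_n, F_(n-1)]] with Q = [[1,1],[1,0]].
n = 330 = 101001010₂. Square-and-multiply, entries mod 275:
Q^1 = [[1,1],[1,0]]
Q^2 = (Q^1)² = [[2,1],[1,1]]
Q^5 = (Q^2)²·Q = [[8,5],[5,3]]
Q^10 = (Q^5)² = [[89,55],[55,34]]
Q^20 = (Q^10)² = [[221,165],[165,56]]
Q^41 = (Q^20)²·Q = [[221,166],[166,55]]
Q^82 = (Q^41)² = [[222,166],[166,56]]
Q^165 = (Q^82)²·Q = [[63,115],[115,223]]
Q^330 = (Q^165)² = [[144,165],[165,254]]
F_330 mod 275 = Q^330[0][1] = 165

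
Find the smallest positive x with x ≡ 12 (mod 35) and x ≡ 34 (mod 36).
502

Using Chinese Remainder Theorem:
M = 35 × 36 = 1260
M1 = 36, M2 = 35
y1 = 36^(-1) mod 35 = 1
y2 = 35^(-1) mod 36 = 35
x = (12×36×1 + 34×35×35) mod 1260 = 502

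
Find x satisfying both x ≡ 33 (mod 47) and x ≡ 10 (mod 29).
503

Using Chinese Remainder Theorem:
M = 47 × 29 = 1363
M1 = 29, M2 = 47
y1 = 29^(-1) mod 47 = 13
y2 = 47^(-1) mod 29 = 21
x = (33×29×13 + 10×47×21) mod 1363 = 503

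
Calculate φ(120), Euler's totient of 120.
32

120 = 2^3 × 3 × 5
φ(n) = n × ∏(1 - 1/p) for each prime p dividing n
φ(120) = 120 × (1 - 1/2) × (1 - 1/3) × (1 - 1/5) = 32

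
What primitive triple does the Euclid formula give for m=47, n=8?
(2145, 752, 2273)

Euclid's formula: a = m² - n², b = 2mn, c = m² + n²
m = 47, n = 8
a = 47² - 8² = 2209 - 64 = 2145
b = 2 × 47 × 8 = 752
c = 47² + 8² = 2209 + 64 = 2273
Verification: 2145² + 752² = 4601025 + 565504 = 5166529 = 2273² ✓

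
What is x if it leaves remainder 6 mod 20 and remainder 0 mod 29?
406

Using Chinese Remainder Theorem:
M = 20 × 29 = 580
M1 = 29, M2 = 20
y1 = 29^(-1) mod 20 = 9
y2 = 20^(-1) mod 29 = 16
x = (6×29×9 + 0×20×16) mod 580 = 406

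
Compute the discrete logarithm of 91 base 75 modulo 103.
74

Baby-step giant-step with step n = ⌈√103⌉ = 11.
Baby steps 75^j mod 103 (j:value) for j=0..10: 0:1, 1:75, 2:63, 3:90, 4:55, 5:5, 6:66, 7:6, 8:38, 9:69, 10:25.
Giant-step multiplier: 75^(-11) ≡ 75^(102-11) = 75^91 ≡ 54 (mod 103).
Giant steps γ_i = 91·54^i mod 103: γ_0=91, γ_1=73, γ_2=28, γ_3=70, γ_4=72, γ_5=77, γ_6=38 (in table at j=8).
x = i·n + j = 6·11 + 8 = 74.
Check: 75^74 ≡ 91 (mod 103).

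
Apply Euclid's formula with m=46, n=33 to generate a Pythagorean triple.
(1027, 3036, 3205)

Euclid's formula: a = m² - n², b = 2mn, c = m² + n²
m = 46, n = 33
a = 46² - 33² = 2116 - 1089 = 1027
b = 2 × 46 × 33 = 3036
c = 46² + 33² = 2116 + 1089 = 3205
Verification: 1027² + 3036² = 1054729 + 9217296 = 10272025 = 3205² ✓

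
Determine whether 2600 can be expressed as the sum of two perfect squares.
10² + 50² (a=10, b=50)

Factorization: 2600 = 2^3 × 5^2 × 13
By Fermat: n is sum of two squares iff every prime p ≡ 3 (mod 4) appears to even power.
All primes ≡ 3 (mod 4) appear to even power.
Search a = 0, 1, 2, … for 2600 - a² a perfect square: first hit at a = 10: 2600 - 100 = 2500 = 50².
2600 = 10² + 50² = 100 + 2500 ✓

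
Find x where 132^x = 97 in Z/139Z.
115

Baby-step giant-step with step n = ⌈√139⌉ = 12.
Baby steps 132^j mod 139 (j:value) for j=0..11: 0:1, 1:132, 2:49, 3:74, 4:38, 5:12, 6:55, 7:32, 8:54, 9:39, 10:5, 11:104.
Giant-step multiplier: 132^(-12) ≡ 132^(138-12) = 132^126 ≡ 80 (mod 139).
Giant steps γ_i = 97·80^i mod 139: γ_0=97, γ_1=115, γ_2=26, γ_3=134, γ_4=17, γ_5=109, γ_6=102, γ_7=98, γ_8=56, γ_9=32 (in table at j=7).
x = i·n + j = 9·12 + 7 = 115.
Check: 132^115 ≡ 97 (mod 139).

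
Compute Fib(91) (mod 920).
189

Matrix identity: Q^n = [[F_(n+1), F_n], [F_n, F_(n-1)]] with Q = [[1,1],[1,0]].
n = 91 = 1011011₂. Square-and-multiply, entries mod 920:
Q^1 = [[1,1],[1,0]]
Q^2 = (Q^1)² = [[2,1],[1,1]]
Q^5 = (Q^2)²·Q = [[8,5],[5,3]]
Q^11 = (Q^5)²·Q = [[144,89],[89,55]]
Q^22 = (Q^11)² = [[137,231],[231,826]]
Q^45 = (Q^22)²·Q = [[183,370],[370,733]]
Q^91 = (Q^45)²·Q = [[549,189],[189,360]]
F_91 mod 920 = Q^91[0][1] = 189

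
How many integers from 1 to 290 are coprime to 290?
112

290 = 2 × 5 × 29
φ(n) = n × ∏(1 - 1/p) for each prime p dividing n
φ(290) = 290 × (1 - 1/2) × (1 - 1/5) × (1 - 1/29) = 112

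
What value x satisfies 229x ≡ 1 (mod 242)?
93

gcd(229, 242) = 1, so the inverse exists.
Extended Euclidean algorithm on (242, 229):
242 = 1 × 229 + 13  ⟹  13 = (1)·242 + (-1)·229
229 = 17 × 13 + 8  ⟹  8 = (-17)·242 + (18)·229
13 = 1 × 8 + 5  ⟹  5 = (18)·242 + (-19)·229
8 = 1 × 5 + 3  ⟹  3 = (-35)·242 + (37)·229
5 = 1 × 3 + 2  ⟹  2 = (53)·242 + (-56)·229
3 = 1 × 2 + 1  ⟹  1 = (-88)·242 + (93)·229
So (93)·229 ≡ 1 (mod 242), i.e. 229^(-1) ≡ 93 (mod 242).
Check: 229 × 93 = 21297 ≡ 1 (mod 242)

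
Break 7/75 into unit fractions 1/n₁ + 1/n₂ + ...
1/11 + 1/413 + 1/340725

Greedy algorithm:
7/75: ceiling(75/7) = 11, use 1/11
2/825: ceiling(825/2) = 413, use 1/413
1/340725: ceiling(340725/1) = 340725, use 1/340725
Result: 7/75 = 1/11 + 1/413 + 1/340725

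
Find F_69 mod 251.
73

Matrix identity: Q^n = [[F_(n+1), F_n], [F_n, F_(n-1)]] with Q = [[1,1],[1,0]].
n = 69 = 1000101₂. Square-and-multiply, entries mod 251:
Q^1 = [[1,1],[1,0]]
Q^2 = (Q^1)² = [[2,1],[1,1]]
Q^4 = (Q^2)² = [[5,3],[3,2]]
Q^8 = (Q^4)² = [[34,21],[21,13]]
Q^17 = (Q^8)²·Q = [[74,91],[91,234]]
Q^34 = (Q^17)² = [[203,167],[167,36]]
Q^69 = (Q^34)²·Q = [[77,73],[73,4]]
F_69 mod 251 = Q^69[0][1] = 73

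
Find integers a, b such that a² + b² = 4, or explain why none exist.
0² + 2² (a=0, b=2)

Factorization: 4 = 2^2
By Fermat: n is sum of two squares iff every prime p ≡ 3 (mod 4) appears to even power.
All primes ≡ 3 (mod 4) appear to even power.
Search a = 0, 1, 2, … for 4 - a² a perfect square: first hit at a = 0: 4 - 0 = 4 = 2².
4 = 0² + 2² = 0 + 4 ✓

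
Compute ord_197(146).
98

197 is prime, so ord(146) divides φ(197) = 196.
Divisors of 196: 1, 2, 4, 7, 14, 28, 49, 98, 196.
Repeated squaring: 146^1 ≡ 146, 146^2 ≡ 40, 146^4 ≡ 24, 146^8 ≡ 182, 146^16 ≡ 28, 146^32 ≡ 193, 146^64 ≡ 16, 146^128 ≡ 59 (mod 197).
Test 146^d mod 197 for each divisor d in increasing order:
146^1 ≡ 146
146^2 ≡ 40
146^4 ≡ 24
146^7 = 146^4·146^2·146^1 ≡ 93
146^14 = 146^8·146^4·146^2 ≡ 178
146^28 = 146^16·146^8·146^4 ≡ 164
146^49 = 146^32·146^16·146^1 ≡ 196
146^98 = 146^64·146^32·146^2 ≡ 1  ← first divisor giving 1
The order is 98.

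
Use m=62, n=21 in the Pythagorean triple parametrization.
(3403, 2604, 4285)

Euclid's formula: a = m² - n², b = 2mn, c = m² + n²
m = 62, n = 21
a = 62² - 21² = 3844 - 441 = 3403
b = 2 × 62 × 21 = 2604
c = 62² + 21² = 3844 + 441 = 4285
Verification: 3403² + 2604² = 11580409 + 6780816 = 18361225 = 4285² ✓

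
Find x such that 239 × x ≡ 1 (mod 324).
263

gcd(239, 324) = 1, so the inverse exists.
Extended Euclidean algorithm on (324, 239):
324 = 1 × 239 + 85  ⟹  85 = (1)·324 + (-1)·239
239 = 2 × 85 + 69  ⟹  69 = (-2)·324 + (3)·239
85 = 1 × 69 + 16  ⟹  16 = (3)·324 + (-4)·239
69 = 4 × 16 + 5  ⟹  5 = (-14)·324 + (19)·239
16 = 3 × 5 + 1  ⟹  1 = (45)·324 + (-61)·239
So (-61)·239 ≡ 1 (mod 324), i.e. 239^(-1) ≡ -61 ≡ 263 (mod 324).
Check: 239 × 263 = 62857 ≡ 1 (mod 324)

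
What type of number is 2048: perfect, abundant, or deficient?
deficient

Proper divisors of 2048: sum = 1 + 2 + 4 + 8 + 16 + 32 + 64 + 128 + 256 + 512 + 1024 = 2047
Since 2047 < 2048, 2048 is deficient.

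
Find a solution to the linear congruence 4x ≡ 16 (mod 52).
x ≡ 4 (mod 13)

gcd(4, 52) = 4, which divides 16, so solutions exist.
Divide through by 4: x ≡ 4 (mod 13).
The coefficient of x is now 1, so x ≡ 4 (mod 13).
Check: 4 × 4 = 16 ≡ 16 (mod 52).
x ≡ 4 (mod 13), giving 4 solutions mod 52.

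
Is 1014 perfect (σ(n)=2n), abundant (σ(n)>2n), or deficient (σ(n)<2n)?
abundant

Proper divisors of 1014: sum = 1 + 2 + 3 + 6 + 13 + 26 + 39 + 78 + 169 + 338 + 507 = 1182
Since 1182 > 1014, 1014 is abundant.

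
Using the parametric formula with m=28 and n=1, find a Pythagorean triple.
(783, 56, 785)

Euclid's formula: a = m² - n², b = 2mn, c = m² + n²
m = 28, n = 1
a = 28² - 1² = 784 - 1 = 783
b = 2 × 28 × 1 = 56
c = 28² + 1² = 784 + 1 = 785
Verification: 783² + 56² = 613089 + 3136 = 616225 = 785² ✓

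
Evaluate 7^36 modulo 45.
1

Repeated squaring. Binary of 36 = 100100.
7^1 ≡ 7 (mod 45); 7^2 ≡ 4 (mod 45); 7^4 ≡ 16 (mod 45); 7^8 ≡ 31 (mod 45); 7^16 ≡ 16 (mod 45); 7^32 ≡ 31 (mod 45)
7^36 = 7^4 × 7^32 ≡ 1 (mod 45)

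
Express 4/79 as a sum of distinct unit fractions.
1/20 + 1/1580

Greedy algorithm:
4/79: ceiling(79/4) = 20, use 1/20
1/1580: ceiling(1580/1) = 1580, use 1/1580
Result: 4/79 = 1/20 + 1/1580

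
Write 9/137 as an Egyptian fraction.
1/16 + 1/314 + 1/114715 + 1/39478478960

Greedy algorithm:
9/137: ceiling(137/9) = 16, use 1/16
7/2192: ceiling(2192/7) = 314, use 1/314
3/344144: ceiling(344144/3) = 114715, use 1/114715
1/39478478960: ceiling(39478478960/1) = 39478478960, use 1/39478478960
Result: 9/137 = 1/16 + 1/314 + 1/114715 + 1/39478478960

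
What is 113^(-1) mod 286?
81

gcd(113, 286) = 1, so the inverse exists.
Extended Euclidean algorithm on (286, 113):
286 = 2 × 113 + 60  ⟹  60 = (1)·286 + (-2)·113
113 = 1 × 60 + 53  ⟹  53 = (-1)·286 + (3)·113
60 = 1 × 53 + 7  ⟹  7 = (2)·286 + (-5)·113
53 = 7 × 7 + 4  ⟹  4 = (-15)·286 + (38)·113
7 = 1 × 4 + 3  ⟹  3 = (17)·286 + (-43)·113
4 = 1 × 3 + 1  ⟹  1 = (-32)·286 + (81)·113
So (81)·113 ≡ 1 (mod 286), i.e. 113^(-1) ≡ 81 (mod 286).
Check: 113 × 81 = 9153 ≡ 1 (mod 286)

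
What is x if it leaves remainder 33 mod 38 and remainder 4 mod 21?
109

Using Chinese Remainder Theorem:
M = 38 × 21 = 798
M1 = 21, M2 = 38
y1 = 21^(-1) mod 38 = 29
y2 = 38^(-1) mod 21 = 5
x = (33×21×29 + 4×38×5) mod 798 = 109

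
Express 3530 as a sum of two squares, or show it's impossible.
7² + 59² (a=7, b=59)

Factorization: 3530 = 2 × 5 × 353
By Fermat: n is sum of two squares iff every prime p ≡ 3 (mod 4) appears to even power.
All primes ≡ 3 (mod 4) appear to even power.
Search a = 0, 1, 2, … for 3530 - a² a perfect square: first hit at a = 7: 3530 - 49 = 3481 = 59².
3530 = 7² + 59² = 49 + 3481 ✓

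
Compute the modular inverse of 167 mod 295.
53

gcd(167, 295) = 1, so the inverse exists.
Extended Euclidean algorithm on (295, 167):
295 = 1 × 167 + 128  ⟹  128 = (1)·295 + (-1)·167
167 = 1 × 128 + 39  ⟹  39 = (-1)·295 + (2)·167
128 = 3 × 39 + 11  ⟹  11 = (4)·295 + (-7)·167
39 = 3 × 11 + 6  ⟹  6 = (-13)·295 + (23)·167
11 = 1 × 6 + 5  ⟹  5 = (17)·295 + (-30)·167
6 = 1 × 5 + 1  ⟹  1 = (-30)·295 + (53)·167
So (53)·167 ≡ 1 (mod 295), i.e. 167^(-1) ≡ 53 (mod 295).
Check: 167 × 53 = 8851 ≡ 1 (mod 295)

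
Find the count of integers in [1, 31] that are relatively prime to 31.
30

31 = 31
φ(n) = n × ∏(1 - 1/p) for each prime p dividing n
φ(31) = 31 × (1 - 1/31) = 30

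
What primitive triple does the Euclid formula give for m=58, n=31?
(2403, 3596, 4325)

Euclid's formula: a = m² - n², b = 2mn, c = m² + n²
m = 58, n = 31
a = 58² - 31² = 3364 - 961 = 2403
b = 2 × 58 × 31 = 3596
c = 58² + 31² = 3364 + 961 = 4325
Verification: 2403² + 3596² = 5774409 + 12931216 = 18705625 = 4325² ✓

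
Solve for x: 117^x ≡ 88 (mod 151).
68

Baby-step giant-step with step n = ⌈√151⌉ = 13.
Baby steps 117^j mod 151 (j:value) for j=0..12: 0:1, 1:117, 2:99, 3:107, 4:137, 5:23, 6:124, 7:12, 8:45, 9:131, 10:76, 11:134, 12:125.
Giant-step multiplier: 117^(-13) ≡ 117^(150-13) = 117^137 ≡ 48 (mod 151).
Giant steps γ_i = 88·48^i mod 151: γ_0=88, γ_1=147, γ_2=110, γ_3=146, γ_4=62, γ_5=107 (in table at j=3).
x = i·n + j = 5·13 + 3 = 68.
Check: 117^68 ≡ 88 (mod 151).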